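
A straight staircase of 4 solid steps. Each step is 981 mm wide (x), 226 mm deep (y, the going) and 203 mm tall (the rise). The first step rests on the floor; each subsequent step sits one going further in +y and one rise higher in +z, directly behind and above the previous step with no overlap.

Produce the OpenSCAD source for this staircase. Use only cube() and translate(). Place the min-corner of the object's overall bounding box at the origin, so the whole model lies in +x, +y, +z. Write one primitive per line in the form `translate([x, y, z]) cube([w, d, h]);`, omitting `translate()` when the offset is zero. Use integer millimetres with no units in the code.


cube([981, 226, 203]);
translate([0, 226, 203]) cube([981, 226, 203]);
translate([0, 452, 406]) cube([981, 226, 203]);
translate([0, 678, 609]) cube([981, 226, 203]);


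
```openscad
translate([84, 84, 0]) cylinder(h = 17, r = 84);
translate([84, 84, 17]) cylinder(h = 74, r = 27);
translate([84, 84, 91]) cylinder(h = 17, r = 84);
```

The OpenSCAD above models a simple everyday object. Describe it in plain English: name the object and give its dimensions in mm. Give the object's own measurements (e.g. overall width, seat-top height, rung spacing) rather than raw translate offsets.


A spool: two coaxial disc flanges of radius 84 mm and thickness 17 mm, joined by a core cylinder of radius 27 mm and height 74 mm. The lower flange rests on z = 0 and the three cylinders share a vertical axis.


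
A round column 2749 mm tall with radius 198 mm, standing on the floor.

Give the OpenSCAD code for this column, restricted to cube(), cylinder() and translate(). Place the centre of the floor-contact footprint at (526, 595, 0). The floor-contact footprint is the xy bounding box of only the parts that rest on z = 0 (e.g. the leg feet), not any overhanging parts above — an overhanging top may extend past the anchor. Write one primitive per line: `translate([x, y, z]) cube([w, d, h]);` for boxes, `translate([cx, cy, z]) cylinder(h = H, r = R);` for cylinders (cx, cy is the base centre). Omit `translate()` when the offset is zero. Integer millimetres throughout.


translate([526, 595, 0]) cylinder(h = 2749, r = 198);


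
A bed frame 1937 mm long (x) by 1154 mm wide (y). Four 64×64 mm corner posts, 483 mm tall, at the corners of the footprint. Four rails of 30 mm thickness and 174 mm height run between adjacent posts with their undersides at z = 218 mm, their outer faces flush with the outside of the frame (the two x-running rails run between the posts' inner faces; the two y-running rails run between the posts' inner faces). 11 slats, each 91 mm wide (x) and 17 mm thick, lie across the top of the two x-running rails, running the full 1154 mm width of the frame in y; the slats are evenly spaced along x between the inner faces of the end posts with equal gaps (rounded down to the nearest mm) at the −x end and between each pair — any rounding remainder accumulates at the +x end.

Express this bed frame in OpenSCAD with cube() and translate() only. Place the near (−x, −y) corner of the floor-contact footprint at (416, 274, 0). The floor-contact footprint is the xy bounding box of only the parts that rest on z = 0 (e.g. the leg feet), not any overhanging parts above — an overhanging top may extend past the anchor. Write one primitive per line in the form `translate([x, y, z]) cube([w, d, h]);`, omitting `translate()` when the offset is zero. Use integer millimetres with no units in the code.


// slat z = rail_z + rail_h = 218 + 174 = 392
// slat gap = ⌊(1809 − 11·91) / 12⌋ = 67
translate([416, 274, 0]) cube([64, 64, 483]);
translate([416, 1364, 0]) cube([64, 64, 483]);
translate([2289, 274, 0]) cube([64, 64, 483]);
translate([2289, 1364, 0]) cube([64, 64, 483]);
translate([480, 274, 218]) cube([1809, 30, 174]);
translate([480, 1398, 218]) cube([1809, 30, 174]);
translate([416, 338, 218]) cube([30, 1026, 174]);
translate([2323, 338, 218]) cube([30, 1026, 174]);
translate([547, 274, 392]) cube([91, 1154, 17]);
translate([705, 274, 392]) cube([91, 1154, 17]);
translate([863, 274, 392]) cube([91, 1154, 17]);
translate([1021, 274, 392]) cube([91, 1154, 17]);
translate([1179, 274, 392]) cube([91, 1154, 17]);
translate([1337, 274, 392]) cube([91, 1154, 17]);
translate([1495, 274, 392]) cube([91, 1154, 17]);
translate([1653, 274, 392]) cube([91, 1154, 17]);
translate([1811, 274, 392]) cube([91, 1154, 17]);
translate([1969, 274, 392]) cube([91, 1154, 17]);
translate([2127, 274, 392]) cube([91, 1154, 17]);


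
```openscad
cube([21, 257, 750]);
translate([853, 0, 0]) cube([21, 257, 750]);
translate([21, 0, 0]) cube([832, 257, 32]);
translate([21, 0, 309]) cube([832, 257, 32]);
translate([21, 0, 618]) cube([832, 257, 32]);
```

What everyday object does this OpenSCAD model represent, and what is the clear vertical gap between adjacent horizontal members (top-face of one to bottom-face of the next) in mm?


A bookshelf. The clear shelf gap is 277 mm.

Two tall side panels with 3 horizontal boards between them — a bookshelf. The first two shelf undersides are at z = 0 and z = 309; with shelf thickness 32, the clear gap is 309 − 0 − 32 = 277 mm.


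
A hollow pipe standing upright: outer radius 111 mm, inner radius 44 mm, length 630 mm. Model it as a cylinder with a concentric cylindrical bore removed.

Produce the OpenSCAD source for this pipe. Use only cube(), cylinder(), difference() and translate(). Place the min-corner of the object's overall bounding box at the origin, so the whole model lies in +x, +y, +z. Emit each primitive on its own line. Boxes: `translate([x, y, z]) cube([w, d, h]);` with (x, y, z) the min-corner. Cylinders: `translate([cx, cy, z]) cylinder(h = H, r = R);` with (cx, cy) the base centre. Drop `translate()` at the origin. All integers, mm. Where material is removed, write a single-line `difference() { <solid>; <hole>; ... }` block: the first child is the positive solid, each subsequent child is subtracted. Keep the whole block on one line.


difference() { translate([111, 111, 0]) cylinder(h = 630, r = 111); translate([111, 111, 0]) cylinder(h = 630, r = 44); }


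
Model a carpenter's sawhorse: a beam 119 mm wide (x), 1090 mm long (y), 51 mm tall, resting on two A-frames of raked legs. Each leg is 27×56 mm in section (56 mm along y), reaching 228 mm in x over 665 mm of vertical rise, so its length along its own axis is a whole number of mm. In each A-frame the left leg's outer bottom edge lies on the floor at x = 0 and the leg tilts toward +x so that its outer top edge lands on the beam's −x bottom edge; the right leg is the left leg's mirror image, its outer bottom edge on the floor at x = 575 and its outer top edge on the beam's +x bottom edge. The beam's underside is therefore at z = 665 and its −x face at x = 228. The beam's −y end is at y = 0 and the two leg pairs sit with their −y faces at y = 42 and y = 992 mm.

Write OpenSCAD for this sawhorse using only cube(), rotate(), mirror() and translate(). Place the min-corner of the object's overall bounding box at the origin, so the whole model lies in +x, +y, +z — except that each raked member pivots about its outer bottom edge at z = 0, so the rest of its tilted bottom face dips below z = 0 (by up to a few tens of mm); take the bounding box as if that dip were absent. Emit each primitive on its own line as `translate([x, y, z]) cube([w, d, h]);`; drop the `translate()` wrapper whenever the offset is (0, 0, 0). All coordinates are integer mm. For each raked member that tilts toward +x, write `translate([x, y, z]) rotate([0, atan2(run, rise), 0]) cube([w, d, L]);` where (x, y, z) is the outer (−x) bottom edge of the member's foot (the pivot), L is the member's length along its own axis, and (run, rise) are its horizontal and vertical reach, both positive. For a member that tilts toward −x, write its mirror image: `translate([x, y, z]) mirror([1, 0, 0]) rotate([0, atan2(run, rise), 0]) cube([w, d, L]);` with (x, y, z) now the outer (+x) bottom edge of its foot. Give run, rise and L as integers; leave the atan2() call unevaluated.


translate([228, 0, 665]) cube([119, 1090, 51]);
translate([0, 42, 0]) rotate([0, atan2(228, 665), 0]) cube([27, 56, 703]);
translate([575, 42, 0]) mirror([1, 0, 0]) rotate([0, atan2(228, 665), 0]) cube([27, 56, 703]);
translate([0, 992, 0]) rotate([0, atan2(228, 665), 0]) cube([27, 56, 703]);
translate([575, 992, 0]) mirror([1, 0, 0]) rotate([0, atan2(228, 665), 0]) cube([27, 56, 703]);


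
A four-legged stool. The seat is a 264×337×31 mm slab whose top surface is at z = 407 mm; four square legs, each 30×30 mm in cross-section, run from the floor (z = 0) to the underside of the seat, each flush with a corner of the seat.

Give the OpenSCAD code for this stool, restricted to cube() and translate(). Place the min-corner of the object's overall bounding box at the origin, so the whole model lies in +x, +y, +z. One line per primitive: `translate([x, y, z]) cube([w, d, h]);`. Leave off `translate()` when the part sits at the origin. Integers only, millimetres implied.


translate([0, 0, 376]) cube([264, 337, 31]);
cube([30, 30, 376]);
translate([234, 0, 0]) cube([30, 30, 376]);
translate([0, 307, 0]) cube([30, 30, 376]);
translate([234, 307, 0]) cube([30, 30, 376]);


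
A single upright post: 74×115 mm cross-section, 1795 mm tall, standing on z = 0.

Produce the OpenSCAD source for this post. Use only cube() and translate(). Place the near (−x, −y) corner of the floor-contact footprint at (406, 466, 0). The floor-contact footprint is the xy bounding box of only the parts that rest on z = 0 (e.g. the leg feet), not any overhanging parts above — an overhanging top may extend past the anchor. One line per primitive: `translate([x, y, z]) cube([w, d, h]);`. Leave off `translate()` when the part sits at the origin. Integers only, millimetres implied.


translate([406, 466, 0]) cube([74, 115, 1795]);


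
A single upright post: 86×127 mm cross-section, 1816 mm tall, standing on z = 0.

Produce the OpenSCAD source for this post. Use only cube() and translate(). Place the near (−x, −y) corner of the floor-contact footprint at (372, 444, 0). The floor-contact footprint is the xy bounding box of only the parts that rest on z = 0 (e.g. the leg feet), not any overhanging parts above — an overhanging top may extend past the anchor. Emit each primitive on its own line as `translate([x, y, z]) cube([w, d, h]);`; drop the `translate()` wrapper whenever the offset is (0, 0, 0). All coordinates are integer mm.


translate([372, 444, 0]) cube([86, 127, 1816]);


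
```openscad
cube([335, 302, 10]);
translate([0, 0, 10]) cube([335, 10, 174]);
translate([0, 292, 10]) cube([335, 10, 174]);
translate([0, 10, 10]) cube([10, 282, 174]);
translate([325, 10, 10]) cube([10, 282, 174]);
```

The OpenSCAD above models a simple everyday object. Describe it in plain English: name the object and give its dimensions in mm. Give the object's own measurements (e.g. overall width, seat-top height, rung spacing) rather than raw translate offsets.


An open-topped rectangular box: outside dimensions 335×302×184 mm, with a uniform wall and base thickness of 10 mm. The base is a full 335×302 slab on the floor; four walls sit on top of the base. The front and back walls (the −y and +y sides) span the full width; the two side walls fit between them.


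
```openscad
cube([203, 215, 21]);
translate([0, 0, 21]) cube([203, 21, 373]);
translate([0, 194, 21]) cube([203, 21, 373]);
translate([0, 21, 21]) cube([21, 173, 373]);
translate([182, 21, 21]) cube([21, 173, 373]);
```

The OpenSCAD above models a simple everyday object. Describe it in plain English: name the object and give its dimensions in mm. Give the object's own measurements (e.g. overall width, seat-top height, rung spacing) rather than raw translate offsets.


An open-topped rectangular box: outside dimensions 203×215×394 mm, with a uniform wall and base thickness of 21 mm. The base is a full 203×215 slab on the floor; four walls sit on top of the base. The front and back walls (the −y and +y sides) span the full width; the two side walls fit between them.


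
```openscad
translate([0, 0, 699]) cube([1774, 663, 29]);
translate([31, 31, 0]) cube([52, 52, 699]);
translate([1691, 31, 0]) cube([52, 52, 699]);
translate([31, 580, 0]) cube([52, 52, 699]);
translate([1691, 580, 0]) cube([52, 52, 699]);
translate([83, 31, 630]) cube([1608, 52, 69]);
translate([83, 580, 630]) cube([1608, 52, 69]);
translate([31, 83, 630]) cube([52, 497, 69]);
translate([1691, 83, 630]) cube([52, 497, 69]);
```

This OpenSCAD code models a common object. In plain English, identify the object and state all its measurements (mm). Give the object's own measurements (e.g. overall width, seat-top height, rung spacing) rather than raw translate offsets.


A rectangular dining table. The top is 1774×663×29 mm with its upper surface at z = 728 mm. It stands on four 52×52 mm square legs, each inset 31 mm from the nearest pair of top edges, running from the floor to the underside of the top. Four apron rails, 52 mm thick and 69 mm tall, run between adjacent legs with their top edges flush with the underside of the top and their outer faces flush with the legs' outer faces.


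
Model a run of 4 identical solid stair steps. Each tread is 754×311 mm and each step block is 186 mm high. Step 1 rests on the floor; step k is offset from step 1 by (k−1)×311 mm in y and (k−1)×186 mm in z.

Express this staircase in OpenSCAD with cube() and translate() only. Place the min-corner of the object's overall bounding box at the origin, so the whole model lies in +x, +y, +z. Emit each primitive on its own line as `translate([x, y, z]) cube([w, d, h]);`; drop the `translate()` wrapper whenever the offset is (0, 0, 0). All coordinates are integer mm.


cube([754, 311, 186]);
translate([0, 311, 186]) cube([754, 311, 186]);
translate([0, 622, 372]) cube([754, 311, 186]);
translate([0, 933, 558]) cube([754, 311, 186]);


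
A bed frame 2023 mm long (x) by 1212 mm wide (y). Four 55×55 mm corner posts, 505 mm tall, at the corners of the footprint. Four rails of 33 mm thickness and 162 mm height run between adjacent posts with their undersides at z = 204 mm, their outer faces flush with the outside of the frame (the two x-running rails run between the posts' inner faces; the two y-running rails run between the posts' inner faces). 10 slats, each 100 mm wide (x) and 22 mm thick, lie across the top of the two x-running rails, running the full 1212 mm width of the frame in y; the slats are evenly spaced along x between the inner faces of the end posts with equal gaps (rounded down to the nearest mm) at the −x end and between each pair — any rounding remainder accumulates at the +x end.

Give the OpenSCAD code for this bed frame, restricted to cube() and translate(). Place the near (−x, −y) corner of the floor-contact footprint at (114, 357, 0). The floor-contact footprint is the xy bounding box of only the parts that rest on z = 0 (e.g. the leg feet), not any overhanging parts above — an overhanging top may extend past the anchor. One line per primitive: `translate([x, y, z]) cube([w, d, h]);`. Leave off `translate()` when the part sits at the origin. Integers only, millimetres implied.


translate([114, 357, 0]) cube([55, 55, 505]);
translate([114, 1514, 0]) cube([55, 55, 505]);
translate([2082, 357, 0]) cube([55, 55, 505]);
translate([2082, 1514, 0]) cube([55, 55, 505]);
translate([169, 357, 204]) cube([1913, 33, 162]);
translate([169, 1536, 204]) cube([1913, 33, 162]);
translate([114, 412, 204]) cube([33, 1102, 162]);
translate([2104, 412, 204]) cube([33, 1102, 162]);
translate([252, 357, 366]) cube([100, 1212, 22]);
translate([435, 357, 366]) cube([100, 1212, 22]);
translate([618, 357, 366]) cube([100, 1212, 22]);
translate([801, 357, 366]) cube([100, 1212, 22]);
translate([984, 357, 366]) cube([100, 1212, 22]);
translate([1167, 357, 366]) cube([100, 1212, 22]);
translate([1350, 357, 366]) cube([100, 1212, 22]);
translate([1533, 357, 366]) cube([100, 1212, 22]);
translate([1716, 357, 366]) cube([100, 1212, 22]);
translate([1899, 357, 366]) cube([100, 1212, 22]);


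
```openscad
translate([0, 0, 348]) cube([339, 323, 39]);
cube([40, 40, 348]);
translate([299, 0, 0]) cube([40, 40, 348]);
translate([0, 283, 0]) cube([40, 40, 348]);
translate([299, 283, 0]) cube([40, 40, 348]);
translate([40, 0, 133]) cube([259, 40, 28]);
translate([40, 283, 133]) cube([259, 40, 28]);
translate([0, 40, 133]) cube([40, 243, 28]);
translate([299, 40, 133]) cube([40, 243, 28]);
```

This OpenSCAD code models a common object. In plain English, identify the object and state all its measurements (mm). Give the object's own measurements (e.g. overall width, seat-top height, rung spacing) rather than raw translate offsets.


A simple wooden stool: a rectangular seat 339 mm (x) by 323 mm (y), 39 mm thick, top face at z = 387 mm, on four square legs, each 40×40 mm in cross-section. The legs rest on z = 0, each flush with a corner of the seat. Four stretchers, 40 mm wide and 28 mm tall, connect adjacent legs with their undersides at z = 133 mm, each running between the inner faces of the legs it joins and aligned with the legs' outer faces on the other axis.


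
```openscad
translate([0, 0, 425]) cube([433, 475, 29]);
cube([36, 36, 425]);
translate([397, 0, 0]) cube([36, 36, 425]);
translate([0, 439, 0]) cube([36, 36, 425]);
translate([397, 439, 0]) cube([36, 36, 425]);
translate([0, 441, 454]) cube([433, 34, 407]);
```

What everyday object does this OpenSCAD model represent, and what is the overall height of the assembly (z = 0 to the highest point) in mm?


A chair. The overall height is 861 mm.

A slab on four corner posts with a tall panel at the back — a chair. The seat slab sits at z = 425 with thickness 29, and the 407 mm backrest starts at the seat top, so the overall height is 425 + 29 + 407 = 861 mm.


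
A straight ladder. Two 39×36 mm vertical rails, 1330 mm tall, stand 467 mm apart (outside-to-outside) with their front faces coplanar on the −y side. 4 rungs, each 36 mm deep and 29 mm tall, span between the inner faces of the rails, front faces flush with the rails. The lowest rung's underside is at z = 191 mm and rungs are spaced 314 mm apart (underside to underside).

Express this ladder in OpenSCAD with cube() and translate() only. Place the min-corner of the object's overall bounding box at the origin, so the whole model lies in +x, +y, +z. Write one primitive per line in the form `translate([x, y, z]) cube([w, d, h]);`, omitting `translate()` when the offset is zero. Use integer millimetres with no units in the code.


cube([39, 36, 1330]);
translate([428, 0, 0]) cube([39, 36, 1330]);
translate([39, 0, 191]) cube([389, 36, 29]);
translate([39, 0, 505]) cube([389, 36, 29]);
translate([39, 0, 819]) cube([389, 36, 29]);
translate([39, 0, 1133]) cube([389, 36, 29]);


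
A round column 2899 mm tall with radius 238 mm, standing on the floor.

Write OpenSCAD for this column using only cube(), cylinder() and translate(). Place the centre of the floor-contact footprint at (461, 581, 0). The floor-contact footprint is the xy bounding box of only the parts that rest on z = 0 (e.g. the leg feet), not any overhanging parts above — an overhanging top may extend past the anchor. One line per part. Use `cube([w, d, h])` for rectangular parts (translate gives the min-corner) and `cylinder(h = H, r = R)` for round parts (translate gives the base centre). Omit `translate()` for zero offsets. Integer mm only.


translate([461, 581, 0]) cylinder(h = 2899, r = 238);


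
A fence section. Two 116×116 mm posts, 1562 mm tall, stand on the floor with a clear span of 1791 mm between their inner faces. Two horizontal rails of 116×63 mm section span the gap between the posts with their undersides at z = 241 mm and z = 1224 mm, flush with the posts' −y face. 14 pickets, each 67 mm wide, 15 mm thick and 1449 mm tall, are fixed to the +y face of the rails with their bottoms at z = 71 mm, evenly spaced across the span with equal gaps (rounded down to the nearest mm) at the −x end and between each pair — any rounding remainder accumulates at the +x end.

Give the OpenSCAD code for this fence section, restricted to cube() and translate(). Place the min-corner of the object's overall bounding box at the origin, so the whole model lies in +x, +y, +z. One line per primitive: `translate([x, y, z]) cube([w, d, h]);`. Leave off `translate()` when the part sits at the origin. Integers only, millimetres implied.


cube([116, 116, 1562]);
translate([1907, 0, 0]) cube([116, 116, 1562]);
translate([116, 0, 241]) cube([1791, 116, 63]);
translate([116, 0, 1224]) cube([1791, 116, 63]);
translate([172, 116, 71]) cube([67, 15, 1449]);
translate([295, 116, 71]) cube([67, 15, 1449]);
translate([418, 116, 71]) cube([67, 15, 1449]);
translate([541, 116, 71]) cube([67, 15, 1449]);
translate([664, 116, 71]) cube([67, 15, 1449]);
translate([787, 116, 71]) cube([67, 15, 1449]);
translate([910, 116, 71]) cube([67, 15, 1449]);
translate([1033, 116, 71]) cube([67, 15, 1449]);
translate([1156, 116, 71]) cube([67, 15, 1449]);
translate([1279, 116, 71]) cube([67, 15, 1449]);
translate([1402, 116, 71]) cube([67, 15, 1449]);
translate([1525, 116, 71]) cube([67, 15, 1449]);
translate([1648, 116, 71]) cube([67, 15, 1449]);
translate([1771, 116, 71]) cube([67, 15, 1449]);


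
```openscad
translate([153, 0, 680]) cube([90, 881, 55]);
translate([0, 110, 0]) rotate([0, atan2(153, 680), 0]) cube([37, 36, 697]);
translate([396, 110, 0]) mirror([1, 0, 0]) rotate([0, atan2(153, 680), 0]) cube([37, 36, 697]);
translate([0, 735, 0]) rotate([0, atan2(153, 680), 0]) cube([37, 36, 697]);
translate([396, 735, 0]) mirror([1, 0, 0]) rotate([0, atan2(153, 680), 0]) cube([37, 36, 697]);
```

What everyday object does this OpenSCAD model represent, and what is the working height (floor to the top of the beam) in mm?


A sawhorse. The overall height is 735 mm.

A beam across two mirrored pairs of raked legs — a sawhorse. The beam's underside is at z = 680 (matching the legs' vertical rise in atan2(153, 680)) and the beam is 55 mm tall, so its top is at 680 + 55 = 735 mm. The raked legs top out at the beam's underside, so that is the highest point.


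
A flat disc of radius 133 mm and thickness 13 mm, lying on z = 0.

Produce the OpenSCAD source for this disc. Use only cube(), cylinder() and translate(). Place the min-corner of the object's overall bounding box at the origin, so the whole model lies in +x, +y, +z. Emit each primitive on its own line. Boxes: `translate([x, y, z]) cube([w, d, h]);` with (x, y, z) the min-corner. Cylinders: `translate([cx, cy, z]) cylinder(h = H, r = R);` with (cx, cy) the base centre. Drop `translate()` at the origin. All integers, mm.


translate([133, 133, 0]) cylinder(h = 13, r = 133);


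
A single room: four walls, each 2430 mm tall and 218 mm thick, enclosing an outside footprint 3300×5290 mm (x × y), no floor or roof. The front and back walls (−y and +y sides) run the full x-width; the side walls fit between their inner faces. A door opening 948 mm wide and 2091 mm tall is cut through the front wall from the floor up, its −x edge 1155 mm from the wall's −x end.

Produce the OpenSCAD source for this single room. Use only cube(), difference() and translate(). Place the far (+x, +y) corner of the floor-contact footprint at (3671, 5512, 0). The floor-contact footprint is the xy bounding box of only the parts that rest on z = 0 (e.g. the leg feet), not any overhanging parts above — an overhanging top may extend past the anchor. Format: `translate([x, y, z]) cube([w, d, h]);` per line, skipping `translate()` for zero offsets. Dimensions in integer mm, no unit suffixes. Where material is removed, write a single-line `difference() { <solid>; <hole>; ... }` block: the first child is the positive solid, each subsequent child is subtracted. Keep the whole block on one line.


difference() { translate([371, 222, 0]) cube([3300, 218, 2430]); translate([1526, 222, 0]) cube([948, 218, 2091]); }
translate([371, 5294, 0]) cube([3300, 218, 2430]);
translate([371, 440, 0]) cube([218, 4854, 2430]);
translate([3453, 440, 0]) cube([218, 4854, 2430]);


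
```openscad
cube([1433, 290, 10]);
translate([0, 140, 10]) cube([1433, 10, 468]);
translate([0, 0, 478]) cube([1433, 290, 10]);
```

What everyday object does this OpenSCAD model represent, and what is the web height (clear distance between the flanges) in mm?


An I-beam. The web height is 468 mm.

Two wide flanges with a thin centred web — an I-beam. Overall 488 mm minus two 10 mm flanges gives a web of 488 − 2·10 = 468 mm.


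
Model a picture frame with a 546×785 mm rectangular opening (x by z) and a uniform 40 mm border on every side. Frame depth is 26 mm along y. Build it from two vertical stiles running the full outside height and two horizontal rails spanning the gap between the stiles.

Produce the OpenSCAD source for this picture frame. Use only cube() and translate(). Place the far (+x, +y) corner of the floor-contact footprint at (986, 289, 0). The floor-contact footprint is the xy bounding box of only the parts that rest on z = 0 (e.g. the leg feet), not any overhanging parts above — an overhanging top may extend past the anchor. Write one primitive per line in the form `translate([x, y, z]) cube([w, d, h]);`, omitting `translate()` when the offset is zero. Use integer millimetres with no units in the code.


translate([360, 263, 0]) cube([40, 26, 865]);
translate([946, 263, 0]) cube([40, 26, 865]);
translate([400, 263, 0]) cube([546, 26, 40]);
translate([400, 263, 825]) cube([546, 26, 40]);


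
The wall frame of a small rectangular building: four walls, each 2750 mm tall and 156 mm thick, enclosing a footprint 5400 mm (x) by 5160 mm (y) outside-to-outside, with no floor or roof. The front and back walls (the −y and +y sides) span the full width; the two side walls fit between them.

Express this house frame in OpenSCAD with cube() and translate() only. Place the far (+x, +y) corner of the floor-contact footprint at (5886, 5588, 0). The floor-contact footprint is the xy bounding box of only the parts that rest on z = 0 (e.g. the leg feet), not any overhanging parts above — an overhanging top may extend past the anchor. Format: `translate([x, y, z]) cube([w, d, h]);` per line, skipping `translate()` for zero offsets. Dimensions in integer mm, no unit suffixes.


translate([486, 428, 0]) cube([5400, 156, 2750]);
translate([486, 5432, 0]) cube([5400, 156, 2750]);
translate([486, 584, 0]) cube([156, 4848, 2750]);
translate([5730, 584, 0]) cube([156, 4848, 2750]);


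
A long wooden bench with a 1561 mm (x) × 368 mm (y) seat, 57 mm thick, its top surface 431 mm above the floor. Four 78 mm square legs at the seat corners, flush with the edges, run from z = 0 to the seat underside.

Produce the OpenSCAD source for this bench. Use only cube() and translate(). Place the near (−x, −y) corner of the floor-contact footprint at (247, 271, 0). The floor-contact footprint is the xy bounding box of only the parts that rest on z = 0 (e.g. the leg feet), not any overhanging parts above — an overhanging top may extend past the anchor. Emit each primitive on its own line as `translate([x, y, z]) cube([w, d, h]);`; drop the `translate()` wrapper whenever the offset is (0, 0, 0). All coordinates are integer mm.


translate([247, 271, 374]) cube([1561, 368, 57]);
translate([247, 271, 0]) cube([78, 78, 374]);
translate([247, 561, 0]) cube([78, 78, 374]);
translate([1730, 271, 0]) cube([78, 78, 374]);
translate([1730, 561, 0]) cube([78, 78, 374]);


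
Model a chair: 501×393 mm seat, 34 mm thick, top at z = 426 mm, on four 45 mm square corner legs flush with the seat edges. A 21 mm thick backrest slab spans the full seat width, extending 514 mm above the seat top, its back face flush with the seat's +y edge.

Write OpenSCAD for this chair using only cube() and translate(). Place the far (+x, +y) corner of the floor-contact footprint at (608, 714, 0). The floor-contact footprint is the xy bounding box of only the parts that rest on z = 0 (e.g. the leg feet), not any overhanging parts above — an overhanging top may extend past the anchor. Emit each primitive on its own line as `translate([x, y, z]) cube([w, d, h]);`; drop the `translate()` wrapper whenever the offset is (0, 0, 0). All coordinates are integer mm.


translate([107, 321, 392]) cube([501, 393, 34]);
translate([107, 321, 0]) cube([45, 45, 392]);
translate([563, 321, 0]) cube([45, 45, 392]);
translate([107, 669, 0]) cube([45, 45, 392]);
translate([563, 669, 0]) cube([45, 45, 392]);
translate([107, 693, 426]) cube([501, 21, 514]);


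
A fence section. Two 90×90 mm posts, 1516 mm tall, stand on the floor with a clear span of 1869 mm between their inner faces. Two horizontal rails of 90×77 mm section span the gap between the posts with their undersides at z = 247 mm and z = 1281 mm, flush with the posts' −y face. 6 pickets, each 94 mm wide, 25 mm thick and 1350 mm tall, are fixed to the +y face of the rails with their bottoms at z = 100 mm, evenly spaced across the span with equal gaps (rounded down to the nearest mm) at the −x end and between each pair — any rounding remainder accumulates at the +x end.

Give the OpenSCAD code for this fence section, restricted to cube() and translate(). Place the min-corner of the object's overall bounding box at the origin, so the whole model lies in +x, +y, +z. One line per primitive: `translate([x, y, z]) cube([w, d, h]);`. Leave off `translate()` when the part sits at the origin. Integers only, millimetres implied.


cube([90, 90, 1516]);
translate([1959, 0, 0]) cube([90, 90, 1516]);
translate([90, 0, 247]) cube([1869, 90, 77]);
translate([90, 0, 1281]) cube([1869, 90, 77]);
translate([276, 90, 100]) cube([94, 25, 1350]);
translate([556, 90, 100]) cube([94, 25, 1350]);
translate([836, 90, 100]) cube([94, 25, 1350]);
translate([1116, 90, 100]) cube([94, 25, 1350]);
translate([1396, 90, 100]) cube([94, 25, 1350]);
translate([1676, 90, 100]) cube([94, 25, 1350]);


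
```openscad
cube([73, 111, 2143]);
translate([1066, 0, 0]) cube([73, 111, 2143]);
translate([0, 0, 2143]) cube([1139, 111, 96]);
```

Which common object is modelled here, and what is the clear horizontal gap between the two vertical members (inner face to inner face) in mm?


A door frame. The clear opening width is 993 mm.

Two 2143 mm tall posts with a header on top — a door frame. The left jamb is 73 mm wide at x = 0; the right jamb starts at x = 1066. The clear opening is 1066 − 73 = 993 mm.


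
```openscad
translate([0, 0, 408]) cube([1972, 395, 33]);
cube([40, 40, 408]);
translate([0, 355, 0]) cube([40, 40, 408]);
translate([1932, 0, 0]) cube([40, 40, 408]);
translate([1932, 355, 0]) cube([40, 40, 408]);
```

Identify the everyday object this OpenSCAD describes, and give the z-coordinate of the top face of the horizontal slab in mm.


A bench. The seat-top height is 441 mm.

A long slab on four corner posts — a bench. The slab sits at z = 408 with thickness 33, so the top is 408 + 33 = 441 mm.


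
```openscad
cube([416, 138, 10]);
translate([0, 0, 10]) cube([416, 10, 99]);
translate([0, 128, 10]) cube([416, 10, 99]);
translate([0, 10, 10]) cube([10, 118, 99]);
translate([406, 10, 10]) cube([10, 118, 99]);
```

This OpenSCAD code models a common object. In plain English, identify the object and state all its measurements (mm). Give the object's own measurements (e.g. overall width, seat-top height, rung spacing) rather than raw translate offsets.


An open-topped rectangular box: outside dimensions 416×138×109 mm, with a uniform wall and base thickness of 10 mm. The base is a full 416×138 slab on the floor; four walls sit on top of the base. The front and back walls (the −y and +y sides) span the full width; the two side walls fit between them.


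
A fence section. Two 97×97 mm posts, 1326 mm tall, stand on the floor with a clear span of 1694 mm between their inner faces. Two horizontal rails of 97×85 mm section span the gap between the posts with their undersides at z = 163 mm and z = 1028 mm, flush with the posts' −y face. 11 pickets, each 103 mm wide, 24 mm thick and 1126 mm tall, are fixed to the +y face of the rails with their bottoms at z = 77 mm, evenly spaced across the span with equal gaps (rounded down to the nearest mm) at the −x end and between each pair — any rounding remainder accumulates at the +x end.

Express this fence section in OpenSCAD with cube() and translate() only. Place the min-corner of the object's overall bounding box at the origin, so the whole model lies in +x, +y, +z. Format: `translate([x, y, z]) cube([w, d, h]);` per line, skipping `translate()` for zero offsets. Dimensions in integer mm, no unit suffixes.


cube([97, 97, 1326]);
translate([1791, 0, 0]) cube([97, 97, 1326]);
translate([97, 0, 163]) cube([1694, 97, 85]);
translate([97, 0, 1028]) cube([1694, 97, 85]);
translate([143, 97, 77]) cube([103, 24, 1126]);
translate([292, 97, 77]) cube([103, 24, 1126]);
translate([441, 97, 77]) cube([103, 24, 1126]);
translate([590, 97, 77]) cube([103, 24, 1126]);
translate([739, 97, 77]) cube([103, 24, 1126]);
translate([888, 97, 77]) cube([103, 24, 1126]);
translate([1037, 97, 77]) cube([103, 24, 1126]);
translate([1186, 97, 77]) cube([103, 24, 1126]);
translate([1335, 97, 77]) cube([103, 24, 1126]);
translate([1484, 97, 77]) cube([103, 24, 1126]);
translate([1633, 97, 77]) cube([103, 24, 1126]);


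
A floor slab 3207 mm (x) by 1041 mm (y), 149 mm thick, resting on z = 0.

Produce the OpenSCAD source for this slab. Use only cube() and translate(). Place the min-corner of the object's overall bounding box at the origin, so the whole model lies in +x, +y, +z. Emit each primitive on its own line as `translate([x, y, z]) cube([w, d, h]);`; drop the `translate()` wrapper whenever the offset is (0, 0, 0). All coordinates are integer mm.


cube([3207, 1041, 149]);


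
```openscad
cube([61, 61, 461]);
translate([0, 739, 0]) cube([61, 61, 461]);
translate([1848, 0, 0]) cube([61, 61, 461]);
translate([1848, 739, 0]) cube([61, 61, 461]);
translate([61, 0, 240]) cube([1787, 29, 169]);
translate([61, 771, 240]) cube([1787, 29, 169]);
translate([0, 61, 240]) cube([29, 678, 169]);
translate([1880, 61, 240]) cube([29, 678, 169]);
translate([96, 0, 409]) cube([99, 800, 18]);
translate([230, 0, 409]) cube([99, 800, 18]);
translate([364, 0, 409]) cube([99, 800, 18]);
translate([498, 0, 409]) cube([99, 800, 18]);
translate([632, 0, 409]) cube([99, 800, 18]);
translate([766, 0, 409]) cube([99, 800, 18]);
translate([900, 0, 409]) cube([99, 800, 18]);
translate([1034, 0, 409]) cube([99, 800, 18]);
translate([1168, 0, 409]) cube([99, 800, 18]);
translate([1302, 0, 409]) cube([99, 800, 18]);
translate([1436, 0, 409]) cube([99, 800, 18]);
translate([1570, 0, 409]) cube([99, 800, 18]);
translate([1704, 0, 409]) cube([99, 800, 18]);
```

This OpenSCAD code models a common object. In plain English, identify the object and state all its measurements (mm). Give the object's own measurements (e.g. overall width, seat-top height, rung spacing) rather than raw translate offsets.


A bed frame 1909 mm long (x) by 800 mm wide (y). Four 61×61 mm corner posts, 461 mm tall, at the corners of the footprint. Four rails of 29 mm thickness and 169 mm height run between adjacent posts with their undersides at z = 240 mm, their outer faces flush with the outside of the frame (the two x-running rails run between the posts' inner faces; the two y-running rails run between the posts' inner faces). 13 slats, each 99 mm wide (x) and 18 mm thick, lie across the top of the two x-running rails, running the full 800 mm width of the frame in y; along x they sit between the end posts with a 35 mm gap after the −x posts and between neighbouring slats, leaving 45 mm before the +x posts.


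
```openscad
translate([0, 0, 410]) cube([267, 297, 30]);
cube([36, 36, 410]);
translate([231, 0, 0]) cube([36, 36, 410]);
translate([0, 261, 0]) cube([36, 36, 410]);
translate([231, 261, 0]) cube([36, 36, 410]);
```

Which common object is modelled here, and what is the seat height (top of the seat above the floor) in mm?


A stool. The seat height is 440 mm.

A 267×297×30 slab at z = 410 on four corner posts — a stool. The seat top is 410 + 30 = 440 mm.


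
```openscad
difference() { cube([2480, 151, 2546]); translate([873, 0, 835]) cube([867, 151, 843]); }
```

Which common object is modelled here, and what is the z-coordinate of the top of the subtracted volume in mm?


A wall with a window opening. The window head height is 1678 mm.

A wall with a rectangular opening subtracted — a window. Sill at z = 835, opening 843 mm tall, so the head is at 835 + 843 = 1678 mm.


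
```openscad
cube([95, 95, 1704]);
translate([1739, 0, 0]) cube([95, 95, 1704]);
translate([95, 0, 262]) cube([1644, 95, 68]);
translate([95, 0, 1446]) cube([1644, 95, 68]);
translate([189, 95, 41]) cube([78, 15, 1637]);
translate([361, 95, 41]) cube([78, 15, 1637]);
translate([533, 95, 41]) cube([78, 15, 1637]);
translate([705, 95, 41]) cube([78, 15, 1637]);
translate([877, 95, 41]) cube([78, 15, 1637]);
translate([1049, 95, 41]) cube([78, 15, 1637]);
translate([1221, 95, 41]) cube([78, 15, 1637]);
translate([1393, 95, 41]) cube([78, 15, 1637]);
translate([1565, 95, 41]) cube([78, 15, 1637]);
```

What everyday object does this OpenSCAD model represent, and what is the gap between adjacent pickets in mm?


A fence section. The picket gap is 94 mm.

Two posts, two rails, 9 pickets — a fence section. Span 1644 mm holds 9 pickets of 78 mm with 10 equal gaps: ⌊(1644 − 9·78) / 10⌋ = 94 mm.


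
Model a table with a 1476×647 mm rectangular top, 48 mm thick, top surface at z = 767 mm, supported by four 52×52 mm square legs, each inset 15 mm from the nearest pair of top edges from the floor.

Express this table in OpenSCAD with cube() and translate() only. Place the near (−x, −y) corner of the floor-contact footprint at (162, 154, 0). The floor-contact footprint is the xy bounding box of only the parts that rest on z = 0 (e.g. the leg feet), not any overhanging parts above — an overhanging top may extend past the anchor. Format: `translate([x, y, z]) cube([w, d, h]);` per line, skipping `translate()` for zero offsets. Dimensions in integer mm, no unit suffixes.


// leg_h = 767 - 48 = 719
translate([147, 139, 719]) cube([1476, 647, 48]);
translate([162, 154, 0]) cube([52, 52, 719]);
translate([1556, 154, 0]) cube([52, 52, 719]);
translate([162, 719, 0]) cube([52, 52, 719]);
translate([1556, 719, 0]) cube([52, 52, 719]);


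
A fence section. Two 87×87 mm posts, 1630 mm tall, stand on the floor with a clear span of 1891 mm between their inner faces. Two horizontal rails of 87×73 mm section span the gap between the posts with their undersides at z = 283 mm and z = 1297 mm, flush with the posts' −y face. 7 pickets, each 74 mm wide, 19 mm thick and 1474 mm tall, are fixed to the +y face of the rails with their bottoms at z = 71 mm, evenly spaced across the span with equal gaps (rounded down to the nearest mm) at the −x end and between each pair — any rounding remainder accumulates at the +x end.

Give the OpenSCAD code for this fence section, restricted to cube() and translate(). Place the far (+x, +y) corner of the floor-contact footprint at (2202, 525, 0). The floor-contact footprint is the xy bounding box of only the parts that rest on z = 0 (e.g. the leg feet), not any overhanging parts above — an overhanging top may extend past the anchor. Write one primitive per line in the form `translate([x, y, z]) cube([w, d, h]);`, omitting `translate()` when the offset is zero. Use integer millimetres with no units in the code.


translate([137, 438, 0]) cube([87, 87, 1630]);
translate([2115, 438, 0]) cube([87, 87, 1630]);
translate([224, 438, 283]) cube([1891, 87, 73]);
translate([224, 438, 1297]) cube([1891, 87, 73]);
translate([395, 525, 71]) cube([74, 19, 1474]);
translate([640, 525, 71]) cube([74, 19, 1474]);
translate([885, 525, 71]) cube([74, 19, 1474]);
translate([1130, 525, 71]) cube([74, 19, 1474]);
translate([1375, 525, 71]) cube([74, 19, 1474]);
translate([1620, 525, 71]) cube([74, 19, 1474]);
translate([1865, 525, 71]) cube([74, 19, 1474]);
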